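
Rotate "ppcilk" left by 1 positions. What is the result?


Input: "ppcilk", rotate left by 1
First 1 characters: "p"
Remaining characters: "pcilk"
Concatenate remaining + first: "pcilk" + "p" = "pcilkp"

pcilkp


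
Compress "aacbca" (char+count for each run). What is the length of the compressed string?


Input: aacbca
Runs:
  'a' x 2 => "a2"
  'c' x 1 => "c1"
  'b' x 1 => "b1"
  'c' x 1 => "c1"
  'a' x 1 => "a1"
Compressed: "a2c1b1c1a1"
Compressed length: 10

10


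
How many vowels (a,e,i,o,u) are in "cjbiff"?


Input: cjbiff
Checking each character:
  'c' at position 0: consonant
  'j' at position 1: consonant
  'b' at position 2: consonant
  'i' at position 3: vowel (running total: 1)
  'f' at position 4: consonant
  'f' at position 5: consonant
Total vowels: 1

1


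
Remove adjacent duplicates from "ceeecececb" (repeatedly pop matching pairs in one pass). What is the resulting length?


Input: ceeecececb
Stack-based adjacent duplicate removal:
  Read 'c': push. Stack: c
  Read 'e': push. Stack: ce
  Read 'e': matches stack top 'e' => pop. Stack: c
  Read 'e': push. Stack: ce
  Read 'c': push. Stack: cec
  Read 'e': push. Stack: cece
  Read 'c': push. Stack: cecec
  Read 'e': push. Stack: cecece
  Read 'c': push. Stack: cececec
  Read 'b': push. Stack: cecececb
Final stack: "cecececb" (length 8)

8


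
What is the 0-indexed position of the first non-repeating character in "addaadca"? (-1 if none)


Input: addaadca
Character frequencies:
  'a': 4
  'c': 1
  'd': 3
Scanning left to right for freq == 1:
  Position 0 ('a'): freq=4, skip
  Position 1 ('d'): freq=3, skip
  Position 2 ('d'): freq=3, skip
  Position 3 ('a'): freq=4, skip
  Position 4 ('a'): freq=4, skip
  Position 5 ('d'): freq=3, skip
  Position 6 ('c'): unique! => answer = 6

6


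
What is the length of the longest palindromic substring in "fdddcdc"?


Input: "fdddcdc"
Checking substrings for palindromes:
  [1:4] "ddd" (len 3) => palindrome
  [3:6] "dcd" (len 3) => palindrome
  [4:7] "cdc" (len 3) => palindrome
  [1:3] "dd" (len 2) => palindrome
  [2:4] "dd" (len 2) => palindrome
Longest palindromic substring: "ddd" with length 3

3


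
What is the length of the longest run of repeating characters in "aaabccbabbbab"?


Input: "aaabccbabbbab"
Scanning for longest run:
  Position 1 ('a'): continues run of 'a', length=2
  Position 2 ('a'): continues run of 'a', length=3
  Position 3 ('b'): new char, reset run to 1
  Position 4 ('c'): new char, reset run to 1
  Position 5 ('c'): continues run of 'c', length=2
  Position 6 ('b'): new char, reset run to 1
  Position 7 ('a'): new char, reset run to 1
  Position 8 ('b'): new char, reset run to 1
  Position 9 ('b'): continues run of 'b', length=2
  Position 10 ('b'): continues run of 'b', length=3
  Position 11 ('a'): new char, reset run to 1
  Position 12 ('b'): new char, reset run to 1
Longest run: 'a' with length 3

3


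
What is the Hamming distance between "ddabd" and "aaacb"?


Comparing "ddabd" and "aaacb" position by position:
  Position 0: 'd' vs 'a' => differ
  Position 1: 'd' vs 'a' => differ
  Position 2: 'a' vs 'a' => same
  Position 3: 'b' vs 'c' => differ
  Position 4: 'd' vs 'b' => differ
Total differences (Hamming distance): 4

4


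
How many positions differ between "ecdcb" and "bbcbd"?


Comparing "ecdcb" and "bbcbd" position by position:
  Position 0: 'e' vs 'b' => DIFFER
  Position 1: 'c' vs 'b' => DIFFER
  Position 2: 'd' vs 'c' => DIFFER
  Position 3: 'c' vs 'b' => DIFFER
  Position 4: 'b' vs 'd' => DIFFER
Positions that differ: 5

5


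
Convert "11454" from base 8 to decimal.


Input: "11454" in base 8
Positional expansion:
  Digit '1' (value 1) x 8^4 = 4096
  Digit '1' (value 1) x 8^3 = 512
  Digit '4' (value 4) x 8^2 = 256
  Digit '5' (value 5) x 8^1 = 40
  Digit '4' (value 4) x 8^0 = 4
Sum = 4908

4908


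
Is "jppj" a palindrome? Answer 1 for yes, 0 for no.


Input: jppj
Reversed: jppj
  Compare pos 0 ('j') with pos 3 ('j'): match
  Compare pos 1 ('p') with pos 2 ('p'): match
Result: palindrome

1


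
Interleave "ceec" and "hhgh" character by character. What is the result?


Interleaving "ceec" and "hhgh":
  Position 0: 'c' from first, 'h' from second => "ch"
  Position 1: 'e' from first, 'h' from second => "eh"
  Position 2: 'e' from first, 'g' from second => "eg"
  Position 3: 'c' from first, 'h' from second => "ch"
Result: chehegch

chehegch


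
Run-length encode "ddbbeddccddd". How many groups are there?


Input: ddbbeddccddd
Scanning for consecutive runs:
  Group 1: 'd' x 2 (positions 0-1)
  Group 2: 'b' x 2 (positions 2-3)
  Group 3: 'e' x 1 (positions 4-4)
  Group 4: 'd' x 2 (positions 5-6)
  Group 5: 'c' x 2 (positions 7-8)
  Group 6: 'd' x 3 (positions 9-11)
Total groups: 6

6


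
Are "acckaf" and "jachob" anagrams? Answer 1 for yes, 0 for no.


Strings: "acckaf", "jachob"
Sorted first:  aaccfk
Sorted second: abchjo
Differ at position 1: 'a' vs 'b' => not anagrams

0


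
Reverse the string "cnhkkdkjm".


Input: cnhkkdkjm
Reading characters right to left:
  Position 8: 'm'
  Position 7: 'j'
  Position 6: 'k'
  Position 5: 'd'
  Position 4: 'k'
  Position 3: 'k'
  Position 2: 'h'
  Position 1: 'n'
  Position 0: 'c'
Reversed: mjkdkkhnc

mjkdkkhnc


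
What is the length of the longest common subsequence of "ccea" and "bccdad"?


LCS of "ccea" and "bccdad"
DP table:
           b    c    c    d    a    d
      0    0    0    0    0    0    0
  c   0    0    1    1    1    1    1
  c   0    0    1    2    2    2    2
  e   0    0    1    2    2    2    2
  a   0    0    1    2    2    3    3
LCS length = dp[4][6] = 3

3


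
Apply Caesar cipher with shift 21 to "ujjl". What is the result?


Caesar cipher: shift "ujjl" by 21
  'u' (pos 20) + 21 = pos 15 = 'p'
  'j' (pos 9) + 21 = pos 4 = 'e'
  'j' (pos 9) + 21 = pos 4 = 'e'
  'l' (pos 11) + 21 = pos 6 = 'g'
Result: peeg

peeg


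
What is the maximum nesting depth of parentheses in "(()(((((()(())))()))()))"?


Input: "(()(((((()(())))()))()))"
Tracking depth:
  Position 0 '(': depth becomes 1
  Position 1 '(': depth becomes 2
  Position 2 ')': depth becomes 1
  Position 3 '(': depth becomes 2
  Position 4 '(': depth becomes 3
  Position 5 '(': depth becomes 4
  Position 6 '(': depth becomes 5
  Position 7 '(': depth becomes 6
  Position 8 '(': depth becomes 7
  Position 9 ')': depth becomes 6
  Position 10 '(': depth becomes 7
  Position 11 '(': depth becomes 8
  Position 12 ')': depth becomes 7
  Position 13 ')': depth becomes 6
  Position 14 ')': depth becomes 5
  Position 15 ')': depth becomes 4
  Position 16 '(': depth becomes 5
  Position 17 ')': depth becomes 4
  Position 18 ')': depth becomes 3
  Position 19 ')': depth becomes 2
  Position 20 '(': depth becomes 3
  Position 21 ')': depth becomes 2
  Position 22 ')': depth becomes 1
  Position 23 ')': depth becomes 0
Maximum depth reached: 8

8


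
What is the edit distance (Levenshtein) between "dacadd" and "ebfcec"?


Computing edit distance: "dacadd" -> "ebfcec"
DP table:
           e    b    f    c    e    c
      0    1    2    3    4    5    6
  d   1    1    2    3    4    5    6
  a   2    2    2    3    4    5    6
  c   3    3    3    3    3    4    5
  a   4    4    4    4    4    4    5
  d   5    5    5    5    5    5    5
  d   6    6    6    6    6    6    6
Edit distance = dp[6][6] = 6

6


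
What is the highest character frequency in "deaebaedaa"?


Input: deaebaedaa
Character counts:
  'a': 4
  'b': 1
  'd': 2
  'e': 3
Maximum frequency: 4

4


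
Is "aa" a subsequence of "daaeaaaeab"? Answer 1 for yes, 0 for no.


Check if "aa" is a subsequence of "daaeaaaeab"
Greedy scan:
  Position 0 ('d'): no match needed
  Position 1 ('a'): matches sub[0] = 'a'
  Position 2 ('a'): matches sub[1] = 'a'
  Position 3 ('e'): no match needed
  Position 4 ('a'): no match needed
  Position 5 ('a'): no match needed
  Position 6 ('a'): no match needed
  Position 7 ('e'): no match needed
  Position 8 ('a'): no match needed
  Position 9 ('b'): no match needed
All 2 characters matched => is a subsequence

1


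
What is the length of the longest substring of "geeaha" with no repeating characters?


Input: "geeaha"
Sliding window (track last position of each char):
  Position 0 ('g'): window [0,0] length 1 -- new best
  Position 1 ('e'): window [0,1] length 2 -- new best
  Position 2 ('e'): repeat (last at 1), move window start to 2
  Position 2 ('e'): window [2,2] length 1
  Position 3 ('a'): window [2,3] length 2
  Position 4 ('h'): window [2,4] length 3 -- new best
  Position 5 ('a'): repeat (last at 3), move window start to 4
  Position 5 ('a'): window [4,5] length 2
Longest substring with no repeats: "eah" with length 3

3


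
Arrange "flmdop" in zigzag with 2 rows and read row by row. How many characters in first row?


Zigzag "flmdop" into 2 rows:
Placing characters:
  'f' => row 0
  'l' => row 1
  'm' => row 0
  'd' => row 1
  'o' => row 0
  'p' => row 1
Rows:
  Row 0: "fmo"
  Row 1: "ldp"
First row length: 3

3


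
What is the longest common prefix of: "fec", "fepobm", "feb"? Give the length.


Words: fec, fepobm, feb
  Position 0: all 'f' => match
  Position 1: all 'e' => match
  Position 2: ('c', 'p', 'b') => mismatch, stop
LCP = "fe" (length 2)

2


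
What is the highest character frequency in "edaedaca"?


Input: edaedaca
Character counts:
  'a': 3
  'c': 1
  'd': 2
  'e': 2
Maximum frequency: 3

3


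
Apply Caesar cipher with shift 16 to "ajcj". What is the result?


Caesar cipher: shift "ajcj" by 16
  'a' (pos 0) + 16 = pos 16 = 'q'
  'j' (pos 9) + 16 = pos 25 = 'z'
  'c' (pos 2) + 16 = pos 18 = 's'
  'j' (pos 9) + 16 = pos 25 = 'z'
Result: qzsz

qzsz


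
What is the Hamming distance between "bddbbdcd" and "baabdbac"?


Comparing "bddbbdcd" and "baabdbac" position by position:
  Position 0: 'b' vs 'b' => same
  Position 1: 'd' vs 'a' => differ
  Position 2: 'd' vs 'a' => differ
  Position 3: 'b' vs 'b' => same
  Position 4: 'b' vs 'd' => differ
  Position 5: 'd' vs 'b' => differ
  Position 6: 'c' vs 'a' => differ
  Position 7: 'd' vs 'c' => differ
Total differences (Hamming distance): 6

6


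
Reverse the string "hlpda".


Input: hlpda
Reading characters right to left:
  Position 4: 'a'
  Position 3: 'd'
  Position 2: 'p'
  Position 1: 'l'
  Position 0: 'h'
Reversed: adplh

adplh


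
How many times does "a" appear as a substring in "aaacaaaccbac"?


Searching for "a" in "aaacaaaccbac"
Scanning each position:
  Position 0: "a" => MATCH
  Position 1: "a" => MATCH
  Position 2: "a" => MATCH
  Position 3: "c" => no
  Position 4: "a" => MATCH
  Position 5: "a" => MATCH
  Position 6: "a" => MATCH
  Position 7: "c" => no
  Position 8: "c" => no
  Position 9: "b" => no
  Position 10: "a" => MATCH
  Position 11: "c" => no
Total occurrences: 7

7


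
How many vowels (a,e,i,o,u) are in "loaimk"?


Input: loaimk
Checking each character:
  'l' at position 0: consonant
  'o' at position 1: vowel (running total: 1)
  'a' at position 2: vowel (running total: 2)
  'i' at position 3: vowel (running total: 3)
  'm' at position 4: consonant
  'k' at position 5: consonant
Total vowels: 3

3


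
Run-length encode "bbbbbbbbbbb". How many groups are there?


Input: bbbbbbbbbbb
Scanning for consecutive runs:
  Group 1: 'b' x 11 (positions 0-10)
Total groups: 1

1


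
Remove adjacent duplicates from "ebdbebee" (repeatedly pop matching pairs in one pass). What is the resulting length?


Input: ebdbebee
Stack-based adjacent duplicate removal:
  Read 'e': push. Stack: e
  Read 'b': push. Stack: eb
  Read 'd': push. Stack: ebd
  Read 'b': push. Stack: ebdb
  Read 'e': push. Stack: ebdbe
  Read 'b': push. Stack: ebdbeb
  Read 'e': push. Stack: ebdbebe
  Read 'e': matches stack top 'e' => pop. Stack: ebdbeb
Final stack: "ebdbeb" (length 6)

6


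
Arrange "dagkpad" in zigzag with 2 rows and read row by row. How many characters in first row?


Zigzag "dagkpad" into 2 rows:
Placing characters:
  'd' => row 0
  'a' => row 1
  'g' => row 0
  'k' => row 1
  'p' => row 0
  'a' => row 1
  'd' => row 0
Rows:
  Row 0: "dgpd"
  Row 1: "aka"
First row length: 4

4


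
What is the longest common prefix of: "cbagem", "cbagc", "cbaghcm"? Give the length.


Words: cbagem, cbagc, cbaghcm
  Position 0: all 'c' => match
  Position 1: all 'b' => match
  Position 2: all 'a' => match
  Position 3: all 'g' => match
  Position 4: ('e', 'c', 'h') => mismatch, stop
LCP = "cbag" (length 4)

4


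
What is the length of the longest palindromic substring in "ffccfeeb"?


Input: "ffccfeeb"
Checking substrings for palindromes:
  [1:5] "fccf" (len 4) => palindrome
  [0:2] "ff" (len 2) => palindrome
  [2:4] "cc" (len 2) => palindrome
  [5:7] "ee" (len 2) => palindrome
Longest palindromic substring: "fccf" with length 4

4


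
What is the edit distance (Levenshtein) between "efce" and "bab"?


Computing edit distance: "efce" -> "bab"
DP table:
           b    a    b
      0    1    2    3
  e   1    1    2    3
  f   2    2    2    3
  c   3    3    3    3
  e   4    4    4    4
Edit distance = dp[4][3] = 4

4


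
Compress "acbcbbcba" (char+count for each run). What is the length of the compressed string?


Input: acbcbbcba
Runs:
  'a' x 1 => "a1"
  'c' x 1 => "c1"
  'b' x 1 => "b1"
  'c' x 1 => "c1"
  'b' x 2 => "b2"
  'c' x 1 => "c1"
  'b' x 1 => "b1"
  'a' x 1 => "a1"
Compressed: "a1c1b1c1b2c1b1a1"
Compressed length: 16

16


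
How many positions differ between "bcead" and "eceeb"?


Comparing "bcead" and "eceeb" position by position:
  Position 0: 'b' vs 'e' => DIFFER
  Position 1: 'c' vs 'c' => same
  Position 2: 'e' vs 'e' => same
  Position 3: 'a' vs 'e' => DIFFER
  Position 4: 'd' vs 'b' => DIFFER
Positions that differ: 3

3


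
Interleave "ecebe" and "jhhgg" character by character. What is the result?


Interleaving "ecebe" and "jhhgg":
  Position 0: 'e' from first, 'j' from second => "ej"
  Position 1: 'c' from first, 'h' from second => "ch"
  Position 2: 'e' from first, 'h' from second => "eh"
  Position 3: 'b' from first, 'g' from second => "bg"
  Position 4: 'e' from first, 'g' from second => "eg"
Result: ejchehbgeg

ejchehbgeg


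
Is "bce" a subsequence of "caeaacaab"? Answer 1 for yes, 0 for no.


Check if "bce" is a subsequence of "caeaacaab"
Greedy scan:
  Position 0 ('c'): no match needed
  Position 1 ('a'): no match needed
  Position 2 ('e'): no match needed
  Position 3 ('a'): no match needed
  Position 4 ('a'): no match needed
  Position 5 ('c'): no match needed
  Position 6 ('a'): no match needed
  Position 7 ('a'): no match needed
  Position 8 ('b'): matches sub[0] = 'b'
Only matched 1/3 characters => not a subsequence

0


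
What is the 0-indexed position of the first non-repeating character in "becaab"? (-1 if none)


Input: becaab
Character frequencies:
  'a': 2
  'b': 2
  'c': 1
  'e': 1
Scanning left to right for freq == 1:
  Position 0 ('b'): freq=2, skip
  Position 1 ('e'): unique! => answer = 1

1


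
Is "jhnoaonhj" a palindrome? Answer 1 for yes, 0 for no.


Input: jhnoaonhj
Reversed: jhnoaonhj
  Compare pos 0 ('j') with pos 8 ('j'): match
  Compare pos 1 ('h') with pos 7 ('h'): match
  Compare pos 2 ('n') with pos 6 ('n'): match
  Compare pos 3 ('o') with pos 5 ('o'): match
Result: palindrome

1


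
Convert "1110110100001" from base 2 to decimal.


Input: "1110110100001" in base 2
Positional expansion:
  Digit '1' (value 1) x 2^12 = 4096
  Digit '1' (value 1) x 2^11 = 2048
  Digit '1' (value 1) x 2^10 = 1024
  Digit '0' (value 0) x 2^9 = 0
  Digit '1' (value 1) x 2^8 = 256
  Digit '1' (value 1) x 2^7 = 128
  Digit '0' (value 0) x 2^6 = 0
  Digit '1' (value 1) x 2^5 = 32
  Digit '0' (value 0) x 2^4 = 0
  Digit '0' (value 0) x 2^3 = 0
  Digit '0' (value 0) x 2^2 = 0
  Digit '0' (value 0) x 2^1 = 0
  Digit '1' (value 1) x 2^0 = 1
Sum = 7585

7585


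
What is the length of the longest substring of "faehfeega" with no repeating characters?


Input: "faehfeega"
Sliding window (track last position of each char):
  Position 0 ('f'): window [0,0] length 1 -- new best
  Position 1 ('a'): window [0,1] length 2 -- new best
  Position 2 ('e'): window [0,2] length 3 -- new best
  Position 3 ('h'): window [0,3] length 4 -- new best
  Position 4 ('f'): repeat (last at 0), move window start to 1
  Position 4 ('f'): window [1,4] length 4
  Position 5 ('e'): repeat (last at 2), move window start to 3
  Position 5 ('e'): window [3,5] length 3
  Position 6 ('e'): repeat (last at 5), move window start to 6
  Position 6 ('e'): window [6,6] length 1
  Position 7 ('g'): window [6,7] length 2
  Position 8 ('a'): window [6,8] length 3
Longest substring with no repeats: "faeh" with length 4

4


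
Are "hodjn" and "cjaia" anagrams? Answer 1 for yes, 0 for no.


Strings: "hodjn", "cjaia"
Sorted first:  dhjno
Sorted second: aacij
Differ at position 0: 'd' vs 'a' => not anagrams

0


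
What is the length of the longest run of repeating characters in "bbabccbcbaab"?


Input: "bbabccbcbaab"
Scanning for longest run:
  Position 1 ('b'): continues run of 'b', length=2
  Position 2 ('a'): new char, reset run to 1
  Position 3 ('b'): new char, reset run to 1
  Position 4 ('c'): new char, reset run to 1
  Position 5 ('c'): continues run of 'c', length=2
  Position 6 ('b'): new char, reset run to 1
  Position 7 ('c'): new char, reset run to 1
  Position 8 ('b'): new char, reset run to 1
  Position 9 ('a'): new char, reset run to 1
  Position 10 ('a'): continues run of 'a', length=2
  Position 11 ('b'): new char, reset run to 1
Longest run: 'b' with length 2

2


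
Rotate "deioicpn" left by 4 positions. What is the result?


Input: "deioicpn", rotate left by 4
First 4 characters: "deio"
Remaining characters: "icpn"
Concatenate remaining + first: "icpn" + "deio" = "icpndeio"

icpndeio


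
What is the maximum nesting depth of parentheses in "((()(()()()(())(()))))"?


Input: "((()(()()()(())(()))))"
Tracking depth:
  Position 0 '(': depth becomes 1
  Position 1 '(': depth becomes 2
  Position 2 '(': depth becomes 3
  Position 3 ')': depth becomes 2
  Position 4 '(': depth becomes 3
  Position 5 '(': depth becomes 4
  Position 6 ')': depth becomes 3
  Position 7 '(': depth becomes 4
  Position 8 ')': depth becomes 3
  Position 9 '(': depth becomes 4
  Position 10 ')': depth becomes 3
  Position 11 '(': depth becomes 4
  Position 12 '(': depth becomes 5
  Position 13 ')': depth becomes 4
  Position 14 ')': depth becomes 3
  Position 15 '(': depth becomes 4
  Position 16 '(': depth becomes 5
  Position 17 ')': depth becomes 4
  Position 18 ')': depth becomes 3
  Position 19 ')': depth becomes 2
  Position 20 ')': depth becomes 1
  Position 21 ')': depth becomes 0
Maximum depth reached: 5

5


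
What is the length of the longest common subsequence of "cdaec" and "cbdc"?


LCS of "cdaec" and "cbdc"
DP table:
           c    b    d    c
      0    0    0    0    0
  c   0    1    1    1    1
  d   0    1    1    2    2
  a   0    1    1    2    2
  e   0    1    1    2    2
  c   0    1    1    2    3
LCS length = dp[5][4] = 3

3


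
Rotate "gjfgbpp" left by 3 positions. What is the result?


Input: "gjfgbpp", rotate left by 3
First 3 characters: "gjf"
Remaining characters: "gbpp"
Concatenate remaining + first: "gbpp" + "gjf" = "gbppgjf"

gbppgjf


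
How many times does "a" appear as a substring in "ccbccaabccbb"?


Searching for "a" in "ccbccaabccbb"
Scanning each position:
  Position 0: "c" => no
  Position 1: "c" => no
  Position 2: "b" => no
  Position 3: "c" => no
  Position 4: "c" => no
  Position 5: "a" => MATCH
  Position 6: "a" => MATCH
  Position 7: "b" => no
  Position 8: "c" => no
  Position 9: "c" => no
  Position 10: "b" => no
  Position 11: "b" => no
Total occurrences: 2

2


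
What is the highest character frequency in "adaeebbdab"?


Input: adaeebbdab
Character counts:
  'a': 3
  'b': 3
  'd': 2
  'e': 2
Maximum frequency: 3

3


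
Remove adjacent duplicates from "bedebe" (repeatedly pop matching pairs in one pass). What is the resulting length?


Input: bedebe
Stack-based adjacent duplicate removal:
  Read 'b': push. Stack: b
  Read 'e': push. Stack: be
  Read 'd': push. Stack: bed
  Read 'e': push. Stack: bede
  Read 'b': push. Stack: bedeb
  Read 'e': push. Stack: bedebe
Final stack: "bedebe" (length 6)

6


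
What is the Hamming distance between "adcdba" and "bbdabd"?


Comparing "adcdba" and "bbdabd" position by position:
  Position 0: 'a' vs 'b' => differ
  Position 1: 'd' vs 'b' => differ
  Position 2: 'c' vs 'd' => differ
  Position 3: 'd' vs 'a' => differ
  Position 4: 'b' vs 'b' => same
  Position 5: 'a' vs 'd' => differ
Total differences (Hamming distance): 5

5


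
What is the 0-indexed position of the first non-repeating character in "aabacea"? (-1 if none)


Input: aabacea
Character frequencies:
  'a': 4
  'b': 1
  'c': 1
  'e': 1
Scanning left to right for freq == 1:
  Position 0 ('a'): freq=4, skip
  Position 1 ('a'): freq=4, skip
  Position 2 ('b'): unique! => answer = 2

2


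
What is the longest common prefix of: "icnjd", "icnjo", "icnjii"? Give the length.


Words: icnjd, icnjo, icnjii
  Position 0: all 'i' => match
  Position 1: all 'c' => match
  Position 2: all 'n' => match
  Position 3: all 'j' => match
  Position 4: ('d', 'o', 'i') => mismatch, stop
LCP = "icnj" (length 4)

4


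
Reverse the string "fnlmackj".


Input: fnlmackj
Reading characters right to left:
  Position 7: 'j'
  Position 6: 'k'
  Position 5: 'c'
  Position 4: 'a'
  Position 3: 'm'
  Position 2: 'l'
  Position 1: 'n'
  Position 0: 'f'
Reversed: jkcamlnf

jkcamlnf


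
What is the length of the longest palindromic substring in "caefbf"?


Input: "caefbf"
Checking substrings for palindromes:
  [3:6] "fbf" (len 3) => palindrome
Longest palindromic substring: "fbf" with length 3

3


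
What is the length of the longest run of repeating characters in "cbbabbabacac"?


Input: "cbbabbabacac"
Scanning for longest run:
  Position 1 ('b'): new char, reset run to 1
  Position 2 ('b'): continues run of 'b', length=2
  Position 3 ('a'): new char, reset run to 1
  Position 4 ('b'): new char, reset run to 1
  Position 5 ('b'): continues run of 'b', length=2
  Position 6 ('a'): new char, reset run to 1
  Position 7 ('b'): new char, reset run to 1
  Position 8 ('a'): new char, reset run to 1
  Position 9 ('c'): new char, reset run to 1
  Position 10 ('a'): new char, reset run to 1
  Position 11 ('c'): new char, reset run to 1
Longest run: 'b' with length 2

2


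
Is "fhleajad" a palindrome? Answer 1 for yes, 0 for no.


Input: fhleajad
Reversed: dajaelhf
  Compare pos 0 ('f') with pos 7 ('d'): MISMATCH
  Compare pos 1 ('h') with pos 6 ('a'): MISMATCH
  Compare pos 2 ('l') with pos 5 ('j'): MISMATCH
  Compare pos 3 ('e') with pos 4 ('a'): MISMATCH
Result: not a palindrome

0


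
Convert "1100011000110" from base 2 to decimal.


Input: "1100011000110" in base 2
Positional expansion:
  Digit '1' (value 1) x 2^12 = 4096
  Digit '1' (value 1) x 2^11 = 2048
  Digit '0' (value 0) x 2^10 = 0
  Digit '0' (value 0) x 2^9 = 0
  Digit '0' (value 0) x 2^8 = 0
  Digit '1' (value 1) x 2^7 = 128
  Digit '1' (value 1) x 2^6 = 64
  Digit '0' (value 0) x 2^5 = 0
  Digit '0' (value 0) x 2^4 = 0
  Digit '0' (value 0) x 2^3 = 0
  Digit '1' (value 1) x 2^2 = 4
  Digit '1' (value 1) x 2^1 = 2
  Digit '0' (value 0) x 2^0 = 0
Sum = 6342

6342


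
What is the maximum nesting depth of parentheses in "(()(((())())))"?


Input: "(()(((())())))"
Tracking depth:
  Position 0 '(': depth becomes 1
  Position 1 '(': depth becomes 2
  Position 2 ')': depth becomes 1
  Position 3 '(': depth becomes 2
  Position 4 '(': depth becomes 3
  Position 5 '(': depth becomes 4
  Position 6 '(': depth becomes 5
  Position 7 ')': depth becomes 4
  Position 8 ')': depth becomes 3
  Position 9 '(': depth becomes 4
  Position 10 ')': depth becomes 3
  Position 11 ')': depth becomes 2
  Position 12 ')': depth becomes 1
  Position 13 ')': depth becomes 0
Maximum depth reached: 5

5


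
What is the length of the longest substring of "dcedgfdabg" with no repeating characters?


Input: "dcedgfdabg"
Sliding window (track last position of each char):
  Position 0 ('d'): window [0,0] length 1 -- new best
  Position 1 ('c'): window [0,1] length 2 -- new best
  Position 2 ('e'): window [0,2] length 3 -- new best
  Position 3 ('d'): repeat (last at 0), move window start to 1
  Position 3 ('d'): window [1,3] length 3
  Position 4 ('g'): window [1,4] length 4 -- new best
  Position 5 ('f'): window [1,5] length 5 -- new best
  Position 6 ('d'): repeat (last at 3), move window start to 4
  Position 6 ('d'): window [4,6] length 3
  Position 7 ('a'): window [4,7] length 4
  Position 8 ('b'): window [4,8] length 5
  Position 9 ('g'): repeat (last at 4), move window start to 5
  Position 9 ('g'): window [5,9] length 5
Longest substring with no repeats: "cedgf" with length 5

5


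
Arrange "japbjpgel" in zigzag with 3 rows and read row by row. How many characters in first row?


Zigzag "japbjpgel" into 3 rows:
Placing characters:
  'j' => row 0
  'a' => row 1
  'p' => row 2
  'b' => row 1
  'j' => row 0
  'p' => row 1
  'g' => row 2
  'e' => row 1
  'l' => row 0
Rows:
  Row 0: "jjl"
  Row 1: "abpe"
  Row 2: "pg"
First row length: 3

3


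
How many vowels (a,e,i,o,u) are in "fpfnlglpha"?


Input: fpfnlglpha
Checking each character:
  'f' at position 0: consonant
  'p' at position 1: consonant
  'f' at position 2: consonant
  'n' at position 3: consonant
  'l' at position 4: consonant
  'g' at position 5: consonant
  'l' at position 6: consonant
  'p' at position 7: consonant
  'h' at position 8: consonant
  'a' at position 9: vowel (running total: 1)
Total vowels: 1

1


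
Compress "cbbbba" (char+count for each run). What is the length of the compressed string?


Input: cbbbba
Runs:
  'c' x 1 => "c1"
  'b' x 4 => "b4"
  'a' x 1 => "a1"
Compressed: "c1b4a1"
Compressed length: 6

6


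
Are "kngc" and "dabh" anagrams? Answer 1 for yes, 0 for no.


Strings: "kngc", "dabh"
Sorted first:  cgkn
Sorted second: abdh
Differ at position 0: 'c' vs 'a' => not anagrams

0


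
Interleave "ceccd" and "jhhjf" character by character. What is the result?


Interleaving "ceccd" and "jhhjf":
  Position 0: 'c' from first, 'j' from second => "cj"
  Position 1: 'e' from first, 'h' from second => "eh"
  Position 2: 'c' from first, 'h' from second => "ch"
  Position 3: 'c' from first, 'j' from second => "cj"
  Position 4: 'd' from first, 'f' from second => "df"
Result: cjehchcjdf

cjehchcjdf


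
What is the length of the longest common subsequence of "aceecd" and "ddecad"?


LCS of "aceecd" and "ddecad"
DP table:
           d    d    e    c    a    d
      0    0    0    0    0    0    0
  a   0    0    0    0    0    1    1
  c   0    0    0    0    1    1    1
  e   0    0    0    1    1    1    1
  e   0    0    0    1    1    1    1
  c   0    0    0    1    2    2    2
  d   0    1    1    1    2    2    3
LCS length = dp[6][6] = 3

3


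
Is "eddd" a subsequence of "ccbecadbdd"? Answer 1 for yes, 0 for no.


Check if "eddd" is a subsequence of "ccbecadbdd"
Greedy scan:
  Position 0 ('c'): no match needed
  Position 1 ('c'): no match needed
  Position 2 ('b'): no match needed
  Position 3 ('e'): matches sub[0] = 'e'
  Position 4 ('c'): no match needed
  Position 5 ('a'): no match needed
  Position 6 ('d'): matches sub[1] = 'd'
  Position 7 ('b'): no match needed
  Position 8 ('d'): matches sub[2] = 'd'
  Position 9 ('d'): matches sub[3] = 'd'
All 4 characters matched => is a subsequence

1


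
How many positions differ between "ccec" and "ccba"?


Comparing "ccec" and "ccba" position by position:
  Position 0: 'c' vs 'c' => same
  Position 1: 'c' vs 'c' => same
  Position 2: 'e' vs 'b' => DIFFER
  Position 3: 'c' vs 'a' => DIFFER
Positions that differ: 2

2


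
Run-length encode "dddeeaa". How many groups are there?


Input: dddeeaa
Scanning for consecutive runs:
  Group 1: 'd' x 3 (positions 0-2)
  Group 2: 'e' x 2 (positions 3-4)
  Group 3: 'a' x 2 (positions 5-6)
Total groups: 3

3


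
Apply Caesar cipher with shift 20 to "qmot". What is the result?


Caesar cipher: shift "qmot" by 20
  'q' (pos 16) + 20 = pos 10 = 'k'
  'm' (pos 12) + 20 = pos 6 = 'g'
  'o' (pos 14) + 20 = pos 8 = 'i'
  't' (pos 19) + 20 = pos 13 = 'n'
Result: kgin

kgin


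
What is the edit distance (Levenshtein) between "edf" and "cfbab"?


Computing edit distance: "edf" -> "cfbab"
DP table:
           c    f    b    a    b
      0    1    2    3    4    5
  e   1    1    2    3    4    5
  d   2    2    2    3    4    5
  f   3    3    2    3    4    5
Edit distance = dp[3][5] = 5

5


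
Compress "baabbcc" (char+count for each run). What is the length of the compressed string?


Input: baabbcc
Runs:
  'b' x 1 => "b1"
  'a' x 2 => "a2"
  'b' x 2 => "b2"
  'c' x 2 => "c2"
Compressed: "b1a2b2c2"
Compressed length: 8

8


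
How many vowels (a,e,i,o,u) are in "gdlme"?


Input: gdlme
Checking each character:
  'g' at position 0: consonant
  'd' at position 1: consonant
  'l' at position 2: consonant
  'm' at position 3: consonant
  'e' at position 4: vowel (running total: 1)
Total vowels: 1

1


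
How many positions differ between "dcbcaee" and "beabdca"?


Comparing "dcbcaee" and "beabdca" position by position:
  Position 0: 'd' vs 'b' => DIFFER
  Position 1: 'c' vs 'e' => DIFFER
  Position 2: 'b' vs 'a' => DIFFER
  Position 3: 'c' vs 'b' => DIFFER
  Position 4: 'a' vs 'd' => DIFFER
  Position 5: 'e' vs 'c' => DIFFER
  Position 6: 'e' vs 'a' => DIFFER
Positions that differ: 7

7


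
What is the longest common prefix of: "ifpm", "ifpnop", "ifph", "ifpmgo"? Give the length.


Words: ifpm, ifpnop, ifph, ifpmgo
  Position 0: all 'i' => match
  Position 1: all 'f' => match
  Position 2: all 'p' => match
  Position 3: ('m', 'n', 'h', 'm') => mismatch, stop
LCP = "ifp" (length 3)

3


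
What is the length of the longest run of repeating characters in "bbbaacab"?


Input: "bbbaacab"
Scanning for longest run:
  Position 1 ('b'): continues run of 'b', length=2
  Position 2 ('b'): continues run of 'b', length=3
  Position 3 ('a'): new char, reset run to 1
  Position 4 ('a'): continues run of 'a', length=2
  Position 5 ('c'): new char, reset run to 1
  Position 6 ('a'): new char, reset run to 1
  Position 7 ('b'): new char, reset run to 1
Longest run: 'b' with length 3

3


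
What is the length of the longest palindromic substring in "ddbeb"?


Input: "ddbeb"
Checking substrings for palindromes:
  [2:5] "beb" (len 3) => palindrome
  [0:2] "dd" (len 2) => palindrome
Longest palindromic substring: "beb" with length 3

3


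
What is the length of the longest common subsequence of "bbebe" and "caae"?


LCS of "bbebe" and "caae"
DP table:
           c    a    a    e
      0    0    0    0    0
  b   0    0    0    0    0
  b   0    0    0    0    0
  e   0    0    0    0    1
  b   0    0    0    0    1
  e   0    0    0    0    1
LCS length = dp[5][4] = 1

1


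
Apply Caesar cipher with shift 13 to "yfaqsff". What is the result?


Caesar cipher: shift "yfaqsff" by 13
  'y' (pos 24) + 13 = pos 11 = 'l'
  'f' (pos 5) + 13 = pos 18 = 's'
  'a' (pos 0) + 13 = pos 13 = 'n'
  'q' (pos 16) + 13 = pos 3 = 'd'
  's' (pos 18) + 13 = pos 5 = 'f'
  'f' (pos 5) + 13 = pos 18 = 's'
  'f' (pos 5) + 13 = pos 18 = 's'
Result: lsndfss

lsndfss


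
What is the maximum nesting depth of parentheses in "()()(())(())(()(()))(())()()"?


Input: "()()(())(())(()(()))(())()()"
Tracking depth:
  Position 0 '(': depth becomes 1
  Position 1 ')': depth becomes 0
  Position 2 '(': depth becomes 1
  Position 3 ')': depth becomes 0
  Position 4 '(': depth becomes 1
  Position 5 '(': depth becomes 2
  Position 6 ')': depth becomes 1
  Position 7 ')': depth becomes 0
  Position 8 '(': depth becomes 1
  Position 9 '(': depth becomes 2
  Position 10 ')': depth becomes 1
  Position 11 ')': depth becomes 0
  Position 12 '(': depth becomes 1
  Position 13 '(': depth becomes 2
  Position 14 ')': depth becomes 1
  Position 15 '(': depth becomes 2
  Position 16 '(': depth becomes 3
  Position 17 ')': depth becomes 2
  Position 18 ')': depth becomes 1
  Position 19 ')': depth becomes 0
  Position 20 '(': depth becomes 1
  Position 21 '(': depth becomes 2
  Position 22 ')': depth becomes 1
  Position 23 ')': depth becomes 0
  Position 24 '(': depth becomes 1
  Position 25 ')': depth becomes 0
  Position 26 '(': depth becomes 1
  Position 27 ')': depth becomes 0
Maximum depth reached: 3

3


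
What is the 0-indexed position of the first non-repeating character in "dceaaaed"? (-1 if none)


Input: dceaaaed
Character frequencies:
  'a': 3
  'c': 1
  'd': 2
  'e': 2
Scanning left to right for freq == 1:
  Position 0 ('d'): freq=2, skip
  Position 1 ('c'): unique! => answer = 1

1


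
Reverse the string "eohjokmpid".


Input: eohjokmpid
Reading characters right to left:
  Position 9: 'd'
  Position 8: 'i'
  Position 7: 'p'
  Position 6: 'm'
  Position 5: 'k'
  Position 4: 'o'
  Position 3: 'j'
  Position 2: 'h'
  Position 1: 'o'
  Position 0: 'e'
Reversed: dipmkojhoe

dipmkojhoe


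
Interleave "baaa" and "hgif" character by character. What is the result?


Interleaving "baaa" and "hgif":
  Position 0: 'b' from first, 'h' from second => "bh"
  Position 1: 'a' from first, 'g' from second => "ag"
  Position 2: 'a' from first, 'i' from second => "ai"
  Position 3: 'a' from first, 'f' from second => "af"
Result: bhagaiaf

bhagaiaf


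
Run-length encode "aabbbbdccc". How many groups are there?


Input: aabbbbdccc
Scanning for consecutive runs:
  Group 1: 'a' x 2 (positions 0-1)
  Group 2: 'b' x 4 (positions 2-5)
  Group 3: 'd' x 1 (positions 6-6)
  Group 4: 'c' x 3 (positions 7-9)
Total groups: 4

4


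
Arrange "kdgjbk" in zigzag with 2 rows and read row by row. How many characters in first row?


Zigzag "kdgjbk" into 2 rows:
Placing characters:
  'k' => row 0
  'd' => row 1
  'g' => row 0
  'j' => row 1
  'b' => row 0
  'k' => row 1
Rows:
  Row 0: "kgb"
  Row 1: "djk"
First row length: 3

3


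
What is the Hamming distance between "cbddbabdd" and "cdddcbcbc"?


Comparing "cbddbabdd" and "cdddcbcbc" position by position:
  Position 0: 'c' vs 'c' => same
  Position 1: 'b' vs 'd' => differ
  Position 2: 'd' vs 'd' => same
  Position 3: 'd' vs 'd' => same
  Position 4: 'b' vs 'c' => differ
  Position 5: 'a' vs 'b' => differ
  Position 6: 'b' vs 'c' => differ
  Position 7: 'd' vs 'b' => differ
  Position 8: 'd' vs 'c' => differ
Total differences (Hamming distance): 6

6


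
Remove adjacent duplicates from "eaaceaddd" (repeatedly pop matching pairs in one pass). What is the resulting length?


Input: eaaceaddd
Stack-based adjacent duplicate removal:
  Read 'e': push. Stack: e
  Read 'a': push. Stack: ea
  Read 'a': matches stack top 'a' => pop. Stack: e
  Read 'c': push. Stack: ec
  Read 'e': push. Stack: ece
  Read 'a': push. Stack: ecea
  Read 'd': push. Stack: ecead
  Read 'd': matches stack top 'd' => pop. Stack: ecea
  Read 'd': push. Stack: ecead
Final stack: "ecead" (length 5)

5


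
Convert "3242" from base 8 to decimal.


Input: "3242" in base 8
Positional expansion:
  Digit '3' (value 3) x 8^3 = 1536
  Digit '2' (value 2) x 8^2 = 128
  Digit '4' (value 4) x 8^1 = 32
  Digit '2' (value 2) x 8^0 = 2
Sum = 1698

1698


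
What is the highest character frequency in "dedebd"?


Input: dedebd
Character counts:
  'b': 1
  'd': 3
  'e': 2
Maximum frequency: 3

3


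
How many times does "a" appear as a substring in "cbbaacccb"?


Searching for "a" in "cbbaacccb"
Scanning each position:
  Position 0: "c" => no
  Position 1: "b" => no
  Position 2: "b" => no
  Position 3: "a" => MATCH
  Position 4: "a" => MATCH
  Position 5: "c" => no
  Position 6: "c" => no
  Position 7: "c" => no
  Position 8: "b" => no
Total occurrences: 2

2


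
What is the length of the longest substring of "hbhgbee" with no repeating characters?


Input: "hbhgbee"
Sliding window (track last position of each char):
  Position 0 ('h'): window [0,0] length 1 -- new best
  Position 1 ('b'): window [0,1] length 2 -- new best
  Position 2 ('h'): repeat (last at 0), move window start to 1
  Position 2 ('h'): window [1,2] length 2
  Position 3 ('g'): window [1,3] length 3 -- new best
  Position 4 ('b'): repeat (last at 1), move window start to 2
  Position 4 ('b'): window [2,4] length 3
  Position 5 ('e'): window [2,5] length 4 -- new best
  Position 6 ('e'): repeat (last at 5), move window start to 6
  Position 6 ('e'): window [6,6] length 1
Longest substring with no repeats: "hgbe" with length 4

4


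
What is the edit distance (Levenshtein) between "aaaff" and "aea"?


Computing edit distance: "aaaff" -> "aea"
DP table:
           a    e    a
      0    1    2    3
  a   1    0    1    2
  a   2    1    1    1
  a   3    2    2    1
  f   4    3    3    2
  f   5    4    4    3
Edit distance = dp[5][3] = 3

3


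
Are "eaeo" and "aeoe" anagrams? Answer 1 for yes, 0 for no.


Strings: "eaeo", "aeoe"
Sorted first:  aeeo
Sorted second: aeeo
Sorted forms match => anagrams

1


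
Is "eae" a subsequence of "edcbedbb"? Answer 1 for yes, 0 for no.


Check if "eae" is a subsequence of "edcbedbb"
Greedy scan:
  Position 0 ('e'): matches sub[0] = 'e'
  Position 1 ('d'): no match needed
  Position 2 ('c'): no match needed
  Position 3 ('b'): no match needed
  Position 4 ('e'): no match needed
  Position 5 ('d'): no match needed
  Position 6 ('b'): no match needed
  Position 7 ('b'): no match needed
Only matched 1/3 characters => not a subsequence

0


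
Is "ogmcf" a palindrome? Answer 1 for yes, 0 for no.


Input: ogmcf
Reversed: fcmgo
  Compare pos 0 ('o') with pos 4 ('f'): MISMATCH
  Compare pos 1 ('g') with pos 3 ('c'): MISMATCH
Result: not a palindrome

0


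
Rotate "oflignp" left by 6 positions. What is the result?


Input: "oflignp", rotate left by 6
First 6 characters: "oflign"
Remaining characters: "p"
Concatenate remaining + first: "p" + "oflign" = "poflign"

poflign


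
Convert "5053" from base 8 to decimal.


Input: "5053" in base 8
Positional expansion:
  Digit '5' (value 5) x 8^3 = 2560
  Digit '0' (value 0) x 8^2 = 0
  Digit '5' (value 5) x 8^1 = 40
  Digit '3' (value 3) x 8^0 = 3
Sum = 2603

2603


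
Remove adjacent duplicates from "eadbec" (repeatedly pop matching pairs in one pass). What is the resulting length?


Input: eadbec
Stack-based adjacent duplicate removal:
  Read 'e': push. Stack: e
  Read 'a': push. Stack: ea
  Read 'd': push. Stack: ead
  Read 'b': push. Stack: eadb
  Read 'e': push. Stack: eadbe
  Read 'c': push. Stack: eadbec
Final stack: "eadbec" (length 6)

6


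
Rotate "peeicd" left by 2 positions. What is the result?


Input: "peeicd", rotate left by 2
First 2 characters: "pe"
Remaining characters: "eicd"
Concatenate remaining + first: "eicd" + "pe" = "eicdpe"

eicdpe


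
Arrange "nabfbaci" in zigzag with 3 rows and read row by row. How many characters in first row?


Zigzag "nabfbaci" into 3 rows:
Placing characters:
  'n' => row 0
  'a' => row 1
  'b' => row 2
  'f' => row 1
  'b' => row 0
  'a' => row 1
  'c' => row 2
  'i' => row 1
Rows:
  Row 0: "nb"
  Row 1: "afai"
  Row 2: "bc"
First row length: 2

2


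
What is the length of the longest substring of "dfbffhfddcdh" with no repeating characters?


Input: "dfbffhfddcdh"
Sliding window (track last position of each char):
  Position 0 ('d'): window [0,0] length 1 -- new best
  Position 1 ('f'): window [0,1] length 2 -- new best
  Position 2 ('b'): window [0,2] length 3 -- new best
  Position 3 ('f'): repeat (last at 1), move window start to 2
  Position 3 ('f'): window [2,3] length 2
  Position 4 ('f'): repeat (last at 3), move window start to 4
  Position 4 ('f'): window [4,4] length 1
  Position 5 ('h'): window [4,5] length 2
  Position 6 ('f'): repeat (last at 4), move window start to 5
  Position 6 ('f'): window [5,6] length 2
  Position 7 ('d'): window [5,7] length 3
  Position 8 ('d'): repeat (last at 7), move window start to 8
  Position 8 ('d'): window [8,8] length 1
  Position 9 ('c'): window [8,9] length 2
  Position 10 ('d'): repeat (last at 8), move window start to 9
  Position 10 ('d'): window [9,10] length 2
  Position 11 ('h'): window [9,11] length 3
Longest substring with no repeats: "dfb" with length 3

3
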